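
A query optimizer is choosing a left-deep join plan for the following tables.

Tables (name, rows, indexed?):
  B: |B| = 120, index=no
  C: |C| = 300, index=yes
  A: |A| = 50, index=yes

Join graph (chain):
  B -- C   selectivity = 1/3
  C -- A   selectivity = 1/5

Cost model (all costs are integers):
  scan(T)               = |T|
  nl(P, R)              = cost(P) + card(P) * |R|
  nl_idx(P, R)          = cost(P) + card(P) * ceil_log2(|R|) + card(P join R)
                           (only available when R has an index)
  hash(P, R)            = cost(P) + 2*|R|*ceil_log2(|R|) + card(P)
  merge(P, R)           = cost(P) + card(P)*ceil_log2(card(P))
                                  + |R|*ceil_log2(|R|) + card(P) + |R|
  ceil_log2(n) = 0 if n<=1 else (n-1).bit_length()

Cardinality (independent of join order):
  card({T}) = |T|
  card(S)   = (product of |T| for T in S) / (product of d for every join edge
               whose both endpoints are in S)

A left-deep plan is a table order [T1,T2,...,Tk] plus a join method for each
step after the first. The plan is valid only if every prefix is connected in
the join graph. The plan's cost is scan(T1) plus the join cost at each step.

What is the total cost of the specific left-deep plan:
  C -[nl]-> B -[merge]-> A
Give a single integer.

216650

step 1: scan C: cost=300, card=300
step 2: join B via nl
    card(P join B) = 300*120/(3) = 12000
    cost = 300 + 300*120 = 36300
step 3: join A via merge
    card(P join A) = 12000*50/(5) = 120000
    cost = 36300 + 12000*14 + 50*6 + 12000 + 50 = 216650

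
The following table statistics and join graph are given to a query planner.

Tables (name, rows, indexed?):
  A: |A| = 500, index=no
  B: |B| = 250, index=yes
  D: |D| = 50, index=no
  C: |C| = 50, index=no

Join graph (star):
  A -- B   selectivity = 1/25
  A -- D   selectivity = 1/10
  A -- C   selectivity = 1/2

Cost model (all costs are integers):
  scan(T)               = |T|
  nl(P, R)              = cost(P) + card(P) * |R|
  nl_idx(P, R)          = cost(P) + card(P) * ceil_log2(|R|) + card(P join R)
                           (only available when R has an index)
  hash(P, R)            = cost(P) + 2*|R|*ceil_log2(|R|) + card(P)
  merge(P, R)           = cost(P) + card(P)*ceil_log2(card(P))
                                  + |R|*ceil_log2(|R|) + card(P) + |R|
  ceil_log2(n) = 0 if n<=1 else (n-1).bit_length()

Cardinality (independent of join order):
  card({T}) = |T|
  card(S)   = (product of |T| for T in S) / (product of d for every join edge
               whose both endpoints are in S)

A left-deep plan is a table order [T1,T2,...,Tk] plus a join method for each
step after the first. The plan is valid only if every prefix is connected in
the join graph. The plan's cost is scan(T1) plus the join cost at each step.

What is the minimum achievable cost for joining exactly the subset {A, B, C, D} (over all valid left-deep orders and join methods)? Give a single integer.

Selinger DP over subsets of {A,B,C,D}:
  {A}: scan cost=500, card=500
  {B}: scan cost=250, card=250
  {D}: scan cost=50, card=50
  {C}: scan cost=50, card=50
  {AB}: card=5000; try (B,hash)→5000, (A,merge)→7500, (B,merge)→7750, (B,nl_idx)→9500, (A,hash)→9500, (A,nl)→125250 …(+1); best=5000 via (B,hash)
  {AD}: card=2500; try (D,hash)→1600, (A,merge)→5400, (D,merge)→5850, (A,hash)→9100, (A,nl)→25050, (D,nl)→25500; best=1600 via (D,hash)
  {AC}: card=12500; try (C,hash)→1600, (A,merge)→5400, (C,merge)→5850, (A,hash)→9100, (A,nl)→25050, (C,nl)→25500; best=1600 via (C,hash)
  {ABD}: card=25000; try (B,hash)→8100, (D,hash)→10600, (B,merge)→36350, (B,nl_idx)→46600, (D,merge)→75350, (D,nl)→255000 …(+1); best=8100 via (B,hash)
  {ABC}: card=125000; try (C,hash)→10600, (B,hash)→18100, (C,merge)→75350, (B,merge)→191350, (B,nl_idx)→226600, (C,nl)→255000 …(+1); best=10600 via (C,hash)
  {ACD}: card=62500; try (C,hash)→4700, (D,hash)→14700, (C,merge)→34450, (C,nl)→126600, (D,merge)→189450, (D,nl)→626600; best=4700 via (C,hash)
  {ABCD}: card=625000; try (C,hash)→33700, (B,hash)→71200, (D,hash)→136200, (C,merge)→408450, (B,merge)→1069450, (B,nl_idx)→1129700 …(+4); best=33700 via (C,hash)

33700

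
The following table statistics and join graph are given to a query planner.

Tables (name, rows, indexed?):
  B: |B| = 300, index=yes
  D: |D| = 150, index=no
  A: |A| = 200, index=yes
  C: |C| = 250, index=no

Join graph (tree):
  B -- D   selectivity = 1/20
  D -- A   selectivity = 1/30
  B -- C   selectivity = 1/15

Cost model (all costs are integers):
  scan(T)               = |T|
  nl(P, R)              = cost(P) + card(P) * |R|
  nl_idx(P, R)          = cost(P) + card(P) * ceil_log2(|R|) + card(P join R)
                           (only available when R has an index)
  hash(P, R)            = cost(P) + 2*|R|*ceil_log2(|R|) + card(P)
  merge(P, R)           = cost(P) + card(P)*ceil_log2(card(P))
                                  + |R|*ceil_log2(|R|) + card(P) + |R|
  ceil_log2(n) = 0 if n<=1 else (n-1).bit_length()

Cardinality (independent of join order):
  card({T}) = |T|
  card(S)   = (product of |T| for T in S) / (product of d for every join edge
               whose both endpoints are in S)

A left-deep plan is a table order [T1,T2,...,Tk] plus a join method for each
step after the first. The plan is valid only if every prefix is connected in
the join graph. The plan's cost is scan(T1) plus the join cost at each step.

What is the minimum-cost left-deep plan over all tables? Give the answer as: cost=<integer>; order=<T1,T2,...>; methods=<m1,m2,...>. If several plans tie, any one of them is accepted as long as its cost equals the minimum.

Selinger DP (subsets sized 1..n):
  {B}: scan cost=300, card=300
  {D}: scan cost=150, card=150
  {A}: scan cost=200, card=200
  {C}: scan cost=250, card=250
  {BD}: card=2250; try (D,hash)→3000, (B,nl_idx)→3750, (B,merge)→4500, (D,merge)→4650, (B,hash)→5700, (B,nl)→45150 …(+1); best=3000 via (D,hash)
  {BC}: card=5000; try (C,hash)→4600, (B,merge)→5500, (C,merge)→5550, (B,hash)→5900, (B,nl_idx)→7500, (B,nl)→75250 …(+1); best=4600 via (C,hash)
  {AD}: card=1000; try (A,nl_idx)→2350, (D,hash)→2800, (A,merge)→3300, (D,merge)→3350, (A,hash)→3500, (A,nl)→30150 …(+1); best=2350 via (A,nl_idx)
  {ABD}: card=15000; try (A,hash)→8450, (B,hash)→8750, (B,merge)→16350, (B,nl_idx)→26350, (A,merge)→34050, (A,nl_idx)→36000 …(+2); best=8450 via (A,hash)
  {BCD}: card=37500; try (C,hash)→9250, (D,hash)→12000, (C,merge)→34500, (D,merge)→75950, (C,nl)→565500, (D,nl)→754600; best=9250 via (C,hash)
  {ABCD}: card=250000; try (C,hash)→27450, (A,hash)→49950, (C,merge)→235700, (A,nl_idx)→559250, (A,merge)→648550, (C,nl)→3758450 …(+1); best=27450 via (C,hash)

cost=27450; order=B,D,A,C; methods=hash,hash,hash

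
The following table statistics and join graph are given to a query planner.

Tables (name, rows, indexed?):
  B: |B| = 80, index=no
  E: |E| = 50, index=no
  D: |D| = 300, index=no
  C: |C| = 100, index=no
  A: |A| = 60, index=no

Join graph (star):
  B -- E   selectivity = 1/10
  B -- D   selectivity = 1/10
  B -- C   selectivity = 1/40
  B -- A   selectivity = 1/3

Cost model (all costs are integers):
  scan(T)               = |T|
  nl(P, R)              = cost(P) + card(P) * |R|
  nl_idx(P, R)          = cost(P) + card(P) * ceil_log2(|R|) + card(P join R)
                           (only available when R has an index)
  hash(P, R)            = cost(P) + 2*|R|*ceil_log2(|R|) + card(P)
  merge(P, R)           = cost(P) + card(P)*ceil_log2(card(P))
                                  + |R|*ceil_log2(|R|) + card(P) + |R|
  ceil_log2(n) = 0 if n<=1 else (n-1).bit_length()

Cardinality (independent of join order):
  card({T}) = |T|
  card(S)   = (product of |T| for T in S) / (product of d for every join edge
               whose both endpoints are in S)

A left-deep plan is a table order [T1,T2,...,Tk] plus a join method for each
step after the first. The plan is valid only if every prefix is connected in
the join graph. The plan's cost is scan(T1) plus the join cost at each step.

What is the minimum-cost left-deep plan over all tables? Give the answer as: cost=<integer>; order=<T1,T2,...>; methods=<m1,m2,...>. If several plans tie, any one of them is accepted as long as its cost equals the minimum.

cost=29240; order=C,B,E,A,D; methods=hash,hash,hash,hash

Selinger DP (subsets sized 1..n):
  {B}: scan cost=80, card=80
  {E}: scan cost=50, card=50
  {D}: scan cost=300, card=300
  {C}: scan cost=100, card=100
  {A}: scan cost=60, card=60
  {BE}: card=400; try (E,hash)→760, (B,merge)→1040, (E,merge)→1070, (B,hash)→1220, (B,nl)→4050, (E,nl)→4080; best=760 via (E,hash)
  {BD}: card=2400; try (B,hash)→1720, (D,merge)→3720, (B,merge)→3940, (D,hash)→5560, (D,nl)→24080, (B,nl)→24300; best=1720 via (B,hash)
  {BC}: card=200; try (B,hash)→1320, (C,merge)→1520, (B,merge)→1540, (C,hash)→1560, (C,nl)→8080, (B,nl)→8100; best=1320 via (B,hash)
  {AB}: card=1600; try (A,hash)→880, (B,merge)→1120, (A,merge)→1140, (B,hash)→1240, (B,nl)→4860, (A,nl)→4880; best=880 via (A,hash)
  {BDE}: card=12000; try (E,hash)→4720, (D,hash)→6560, (D,merge)→7760, (E,merge)→33270, (D,nl)→120760, (E,nl)→121720; best=4720 via (E,hash)
  {BCE}: card=1000; try (E,hash)→2120, (C,hash)→2560, (E,merge)→3470, (C,merge)→5560, (E,nl)→11320, (C,nl)→40760; best=2120 via (E,hash)
  {ABE}: card=8000; try (A,hash)→1880, (E,hash)→3080, (A,merge)→5180, (E,merge)→20430, (A,nl)→24760, (E,nl)→80880; best=1880 via (A,hash)
  {BCD}: card=6000; try (C,hash)→5520, (D,merge)→6120, (D,hash)→6920, (C,merge)→33720, (D,nl)→61320, (C,nl)→241720; best=5520 via (C,hash)
  {ABD}: card=48000; try (A,hash)→4840, (D,hash)→7880, (D,merge)→23080, (A,merge)→33340, (A,nl)→145720, (D,nl)→480880; best=4840 via (A,hash)
  {ABC}: card=4000; try (A,hash)→2240, (A,merge)→3540, (C,hash)→3880, (A,nl)→13320, (C,merge)→20880, (C,nl)→160880; best=2240 via (A,hash)
  {BCDE}: card=30000; try (D,hash)→8520, (E,hash)→12120, (D,merge)→16120, (C,hash)→18120, (E,merge)→89870, (C,merge)→185520 …(+3); best=8520 via (D,hash)
  {ABDE}: card=240000; try (D,hash)→15280, (A,hash)→17440, (E,hash)→53440, (D,merge)→116880, (A,merge)→185140, (A,nl)→724720 …(+3); best=15280 via (D,hash)
  {ABCE}: card=20000; try (A,hash)→3840, (E,hash)→6840, (C,hash)→11280, (A,merge)→13540, (E,merge)→54590, (A,nl)→62120 …(+3); best=3840 via (A,hash)
  {ABCD}: card=120000; try (D,hash)→11640, (A,hash)→12240, (C,hash)→54240, (D,merge)→57240, (A,merge)→89940, (A,nl)→365520 …(+3); best=11640 via (D,hash)
  {ABCDE}: card=600000; try (D,hash)→29240, (A,hash)→39240, (E,hash)→132240, (C,hash)→256680, (D,merge)→326840, (A,merge)→488940 …(+6); best=29240 via (D,hash)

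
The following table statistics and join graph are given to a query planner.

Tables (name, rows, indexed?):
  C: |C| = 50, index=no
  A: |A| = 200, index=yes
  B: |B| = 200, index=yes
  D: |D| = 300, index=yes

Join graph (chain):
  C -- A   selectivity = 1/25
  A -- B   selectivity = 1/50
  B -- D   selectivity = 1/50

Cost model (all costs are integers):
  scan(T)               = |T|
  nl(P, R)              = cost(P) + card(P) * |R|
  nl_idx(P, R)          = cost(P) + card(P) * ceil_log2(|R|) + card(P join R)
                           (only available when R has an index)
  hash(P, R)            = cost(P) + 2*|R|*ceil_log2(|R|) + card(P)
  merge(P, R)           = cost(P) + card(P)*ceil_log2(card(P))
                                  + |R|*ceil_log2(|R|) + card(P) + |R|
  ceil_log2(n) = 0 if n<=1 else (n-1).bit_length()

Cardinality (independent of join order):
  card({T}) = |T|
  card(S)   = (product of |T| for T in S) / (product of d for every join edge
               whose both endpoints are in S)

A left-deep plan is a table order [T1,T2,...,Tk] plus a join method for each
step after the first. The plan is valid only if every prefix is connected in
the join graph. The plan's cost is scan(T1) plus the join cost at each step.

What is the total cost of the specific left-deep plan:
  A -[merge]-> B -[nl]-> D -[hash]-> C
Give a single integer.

step 1: scan A: cost=200, card=200
step 2: join B via merge
    card(P join B) = 200*200/(50) = 800
    cost = 200 + 200*8 + 200*8 + 200 + 200 = 3800
step 3: join D via nl
    card(P join D) = 800*300/(50) = 4800
    cost = 3800 + 800*300 = 243800
step 4: join C via hash
    card(P join C) = 4800*50/(25) = 9600
    cost = 243800 + 2*50*6 + 4800 = 249200

249200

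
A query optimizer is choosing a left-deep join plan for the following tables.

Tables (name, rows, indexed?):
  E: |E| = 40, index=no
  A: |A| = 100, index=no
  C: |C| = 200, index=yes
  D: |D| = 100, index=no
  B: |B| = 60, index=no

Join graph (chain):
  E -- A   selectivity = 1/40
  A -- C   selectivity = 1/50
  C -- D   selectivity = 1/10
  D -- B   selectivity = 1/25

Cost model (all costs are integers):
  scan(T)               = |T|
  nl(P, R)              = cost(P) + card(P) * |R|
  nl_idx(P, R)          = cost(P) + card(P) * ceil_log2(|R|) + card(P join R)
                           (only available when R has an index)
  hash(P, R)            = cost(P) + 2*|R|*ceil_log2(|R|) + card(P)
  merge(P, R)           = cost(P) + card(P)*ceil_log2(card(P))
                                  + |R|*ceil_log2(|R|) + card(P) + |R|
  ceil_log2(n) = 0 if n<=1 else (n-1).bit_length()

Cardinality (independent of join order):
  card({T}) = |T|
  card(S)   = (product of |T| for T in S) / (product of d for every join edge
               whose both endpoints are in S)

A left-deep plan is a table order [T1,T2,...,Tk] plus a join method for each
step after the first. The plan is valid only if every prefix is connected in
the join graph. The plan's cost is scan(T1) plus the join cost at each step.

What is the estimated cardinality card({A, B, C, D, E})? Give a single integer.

Tables in S: A(100), B(60), C(200), D(100), E(40)
Edges inside S: E-A(d=40), A-C(d=50), C-D(d=10), D-B(d=25)
numerator = 100 * 60 * 200 * 100 * 40 = 4800000000
denominator = 40 * 50 * 10 * 25 = 500000
card(S) = 4800000000 / 500000 = 9600

9600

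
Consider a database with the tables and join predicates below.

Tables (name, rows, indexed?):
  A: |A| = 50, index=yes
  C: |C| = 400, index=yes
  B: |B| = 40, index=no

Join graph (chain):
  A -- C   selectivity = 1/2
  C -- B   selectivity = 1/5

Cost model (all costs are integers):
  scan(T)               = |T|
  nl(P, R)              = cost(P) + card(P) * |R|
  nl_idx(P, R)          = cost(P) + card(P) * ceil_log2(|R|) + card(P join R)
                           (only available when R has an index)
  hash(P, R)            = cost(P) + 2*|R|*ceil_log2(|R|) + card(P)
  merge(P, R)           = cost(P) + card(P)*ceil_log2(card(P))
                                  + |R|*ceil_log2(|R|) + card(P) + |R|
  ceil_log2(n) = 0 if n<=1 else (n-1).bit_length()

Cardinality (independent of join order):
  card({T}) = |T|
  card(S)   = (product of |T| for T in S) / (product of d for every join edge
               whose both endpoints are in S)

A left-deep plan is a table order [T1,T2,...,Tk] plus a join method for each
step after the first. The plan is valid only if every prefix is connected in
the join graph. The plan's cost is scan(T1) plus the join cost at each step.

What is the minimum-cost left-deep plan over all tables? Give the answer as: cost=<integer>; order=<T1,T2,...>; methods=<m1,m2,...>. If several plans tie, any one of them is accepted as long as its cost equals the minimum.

Selinger DP (subsets sized 1..n):
  {A}: scan cost=50, card=50
  {C}: scan cost=400, card=400
  {B}: scan cost=40, card=40
  {AC}: card=10000; try (A,hash)→1400, (C,merge)→4400, (A,merge)→4750, (C,hash)→7300, (C,nl_idx)→10500, (A,nl_idx)→12800 …(+2); best=1400 via (A,hash)
  {BC}: card=3200; try (B,hash)→1280, (C,nl_idx)→3600, (C,merge)→4320, (B,merge)→4680, (C,hash)→7280, (C,nl)→16040 …(+1); best=1280 via (B,hash)
  {ABC}: card=80000; try (A,hash)→5080, (B,hash)→11880, (A,merge)→43230, (A,nl_idx)→100480, (B,merge)→151680, (A,nl)→161280 …(+1); best=5080 via (A,hash)

cost=5080; order=C,B,A; methods=hash,hash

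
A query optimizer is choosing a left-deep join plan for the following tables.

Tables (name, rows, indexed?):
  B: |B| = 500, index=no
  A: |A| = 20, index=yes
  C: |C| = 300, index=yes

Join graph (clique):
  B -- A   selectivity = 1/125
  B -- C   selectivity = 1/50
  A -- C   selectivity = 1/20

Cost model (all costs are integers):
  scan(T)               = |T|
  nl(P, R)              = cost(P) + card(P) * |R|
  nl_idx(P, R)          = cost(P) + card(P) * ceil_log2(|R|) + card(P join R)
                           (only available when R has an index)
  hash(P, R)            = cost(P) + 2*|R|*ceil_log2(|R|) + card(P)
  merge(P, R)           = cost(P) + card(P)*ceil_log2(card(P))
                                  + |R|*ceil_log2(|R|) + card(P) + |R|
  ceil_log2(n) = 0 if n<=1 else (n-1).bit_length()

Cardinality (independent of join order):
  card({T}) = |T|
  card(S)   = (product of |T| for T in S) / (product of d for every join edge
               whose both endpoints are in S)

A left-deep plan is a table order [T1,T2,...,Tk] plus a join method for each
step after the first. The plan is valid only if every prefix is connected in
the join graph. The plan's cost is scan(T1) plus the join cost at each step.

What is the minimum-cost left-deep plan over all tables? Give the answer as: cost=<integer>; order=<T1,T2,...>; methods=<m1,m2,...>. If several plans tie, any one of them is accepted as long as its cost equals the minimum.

Selinger DP (subsets sized 1..n):
  {B}: scan cost=500, card=500
  {A}: scan cost=20, card=20
  {C}: scan cost=300, card=300
  {AB}: card=80; try (A,hash)→1200, (A,nl_idx)→3080, (B,merge)→5140, (A,merge)→5620, (B,hash)→9040, (B,nl)→10020 …(+1); best=1200 via (A,hash)
  {BC}: card=3000; try (C,hash)→6400, (C,nl_idx)→8000, (B,merge)→8300, (C,merge)→8500, (B,hash)→9600, (B,nl)→150300 …(+1); best=6400 via (C,hash)
  {AC}: card=300; try (C,nl_idx)→500, (A,hash)→800, (A,nl_idx)→2100, (C,merge)→3140, (A,merge)→3420, (C,hash)→5440 …(+2); best=500 via (C,nl_idx)
  {ABC}: card=24; try (C,nl_idx)→1944, (C,merge)→4840, (C,hash)→6680, (B,merge)→8500, (A,hash)→9600, (B,hash)→9800 …(+5); best=1944 via (C,nl_idx)

cost=1944; order=B,A,C; methods=hash,nl_idx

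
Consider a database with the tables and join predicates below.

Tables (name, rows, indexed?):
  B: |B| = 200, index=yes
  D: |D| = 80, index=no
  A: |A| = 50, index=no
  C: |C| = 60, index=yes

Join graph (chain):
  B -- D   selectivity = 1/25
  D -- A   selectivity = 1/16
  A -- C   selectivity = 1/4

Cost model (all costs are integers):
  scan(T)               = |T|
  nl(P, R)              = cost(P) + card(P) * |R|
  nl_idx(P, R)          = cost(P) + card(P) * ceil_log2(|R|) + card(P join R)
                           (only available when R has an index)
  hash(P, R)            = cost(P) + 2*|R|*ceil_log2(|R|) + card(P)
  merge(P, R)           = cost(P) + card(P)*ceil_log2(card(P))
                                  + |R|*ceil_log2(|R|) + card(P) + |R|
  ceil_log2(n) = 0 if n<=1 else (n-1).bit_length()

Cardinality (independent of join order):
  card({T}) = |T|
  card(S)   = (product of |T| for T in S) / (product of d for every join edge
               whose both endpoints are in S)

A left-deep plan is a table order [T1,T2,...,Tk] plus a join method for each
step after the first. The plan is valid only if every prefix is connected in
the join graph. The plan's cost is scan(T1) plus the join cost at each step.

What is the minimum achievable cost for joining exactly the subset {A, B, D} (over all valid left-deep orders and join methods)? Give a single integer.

2600

Selinger DP over subsets of {A,B,D}:
  {B}: scan cost=200, card=200
  {D}: scan cost=80, card=80
  {A}: scan cost=50, card=50
  {BD}: card=640; try (B,nl_idx)→1360, (D,hash)→1520, (B,merge)→2520, (D,merge)→2640, (B,hash)→3360, (B,nl)→16080 …(+1); best=1360 via (B,nl_idx)
  {AD}: card=250; try (A,hash)→760, (D,merge)→1040, (A,merge)→1070, (D,hash)→1220, (D,nl)→4050, (A,nl)→4080; best=760 via (A,hash)
  {ABD}: card=2000; try (A,hash)→2600, (B,hash)→4210, (B,nl_idx)→4760, (B,merge)→4810, (A,merge)→8750, (A,nl)→33360 …(+1); best=2600 via (A,hash)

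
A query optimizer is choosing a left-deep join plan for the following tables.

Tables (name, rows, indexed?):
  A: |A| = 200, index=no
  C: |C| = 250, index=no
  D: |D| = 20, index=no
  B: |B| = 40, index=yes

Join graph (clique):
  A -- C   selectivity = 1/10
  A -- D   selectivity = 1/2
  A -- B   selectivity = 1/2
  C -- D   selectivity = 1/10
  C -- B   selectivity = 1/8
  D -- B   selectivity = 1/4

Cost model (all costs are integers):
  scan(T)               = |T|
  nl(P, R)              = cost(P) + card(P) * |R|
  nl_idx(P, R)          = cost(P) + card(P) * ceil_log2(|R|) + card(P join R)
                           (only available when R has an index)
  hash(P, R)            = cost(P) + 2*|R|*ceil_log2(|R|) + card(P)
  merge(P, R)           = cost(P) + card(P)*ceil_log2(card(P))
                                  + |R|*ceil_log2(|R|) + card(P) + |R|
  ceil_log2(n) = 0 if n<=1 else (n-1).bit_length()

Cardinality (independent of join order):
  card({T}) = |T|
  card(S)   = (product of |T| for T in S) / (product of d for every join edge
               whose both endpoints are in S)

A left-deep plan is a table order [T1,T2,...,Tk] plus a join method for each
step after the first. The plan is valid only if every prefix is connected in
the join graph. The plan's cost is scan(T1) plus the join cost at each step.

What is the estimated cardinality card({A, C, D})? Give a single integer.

Tables in S: A(200), C(250), D(20)
Edges inside S: A-C(d=10), A-D(d=2), C-D(d=10)
numerator = 200 * 250 * 20 = 1000000
denominator = 10 * 2 * 10 = 200
card(S) = 1000000 / 200 = 5000

5000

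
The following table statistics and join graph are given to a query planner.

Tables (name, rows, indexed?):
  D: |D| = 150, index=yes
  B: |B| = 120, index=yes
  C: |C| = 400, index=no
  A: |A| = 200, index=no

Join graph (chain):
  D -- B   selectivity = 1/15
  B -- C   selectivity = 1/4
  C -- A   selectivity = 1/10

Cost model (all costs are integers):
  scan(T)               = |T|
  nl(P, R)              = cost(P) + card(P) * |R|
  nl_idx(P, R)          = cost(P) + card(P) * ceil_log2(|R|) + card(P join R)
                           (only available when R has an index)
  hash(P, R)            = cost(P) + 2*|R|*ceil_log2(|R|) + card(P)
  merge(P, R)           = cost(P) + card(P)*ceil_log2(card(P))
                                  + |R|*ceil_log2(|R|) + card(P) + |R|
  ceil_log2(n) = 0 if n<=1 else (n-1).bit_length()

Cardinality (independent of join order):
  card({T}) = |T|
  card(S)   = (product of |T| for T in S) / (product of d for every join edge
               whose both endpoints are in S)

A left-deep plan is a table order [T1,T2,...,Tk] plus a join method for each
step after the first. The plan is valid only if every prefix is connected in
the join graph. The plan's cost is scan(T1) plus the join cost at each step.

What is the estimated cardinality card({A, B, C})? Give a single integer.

Tables in S: A(200), B(120), C(400)
Edges inside S: B-C(d=4), C-A(d=10)
numerator = 200 * 120 * 400 = 9600000
denominator = 4 * 10 = 40
card(S) = 9600000 / 40 = 240000

240000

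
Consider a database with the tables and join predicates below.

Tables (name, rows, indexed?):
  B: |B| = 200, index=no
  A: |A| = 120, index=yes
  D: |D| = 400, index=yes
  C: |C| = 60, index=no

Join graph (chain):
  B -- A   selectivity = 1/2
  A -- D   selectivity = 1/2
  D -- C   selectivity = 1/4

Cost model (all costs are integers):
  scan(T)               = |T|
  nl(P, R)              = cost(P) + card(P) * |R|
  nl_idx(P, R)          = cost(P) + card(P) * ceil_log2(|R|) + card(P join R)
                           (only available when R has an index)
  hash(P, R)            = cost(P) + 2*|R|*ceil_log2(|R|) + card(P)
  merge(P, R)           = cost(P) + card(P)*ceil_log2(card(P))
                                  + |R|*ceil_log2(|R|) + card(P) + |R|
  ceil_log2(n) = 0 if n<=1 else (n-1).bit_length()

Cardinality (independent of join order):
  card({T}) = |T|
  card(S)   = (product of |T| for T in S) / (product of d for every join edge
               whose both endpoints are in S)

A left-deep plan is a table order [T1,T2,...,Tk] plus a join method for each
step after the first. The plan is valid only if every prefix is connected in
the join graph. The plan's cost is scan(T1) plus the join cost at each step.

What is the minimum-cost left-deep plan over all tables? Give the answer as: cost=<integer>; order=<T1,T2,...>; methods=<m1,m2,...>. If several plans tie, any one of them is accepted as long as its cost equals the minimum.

Selinger DP (subsets sized 1..n):
  {B}: scan cost=200, card=200
  {A}: scan cost=120, card=120
  {D}: scan cost=400, card=400
  {C}: scan cost=60, card=60
  {AB}: card=12000; try (A,hash)→2080, (B,merge)→2880, (A,merge)→2960, (B,hash)→3440, (A,nl_idx)→13600, (B,nl)→24120 …(+1); best=2080 via (A,hash)
  {AD}: card=24000; try (A,hash)→2480, (D,merge)→5080, (A,merge)→5360, (D,hash)→7440, (D,nl_idx)→25200, (A,nl_idx)→27200 …(+2); best=2480 via (A,hash)
  {CD}: card=6000; try (C,hash)→1520, (D,merge)→4480, (C,merge)→4820, (D,nl_idx)→6600, (D,hash)→7320, (D,nl)→24060 …(+1); best=1520 via (C,hash)
  {ABD}: card=2400000; try (D,hash)→21280, (B,hash)→29680, (D,merge)→186080, (B,merge)→388280, (D,nl_idx)→2510080, (D,nl)→4802080 …(+1); best=21280 via (D,hash)
  {ACD}: card=360000; try (A,hash)→9200, (C,hash)→27200, (A,merge)→86480, (C,merge)→386900, (A,nl_idx)→403520, (A,nl)→721520 …(+1); best=9200 via (A,hash)
  {ABCD}: card=36000000; try (B,hash)→372400, (C,hash)→2422000, (B,merge)→7211000, (C,merge)→55221700, (B,nl)→72009200, (C,nl)→144021280; best=372400 via (B,hash)

cost=372400; order=D,C,A,B; methods=hash,hash,hash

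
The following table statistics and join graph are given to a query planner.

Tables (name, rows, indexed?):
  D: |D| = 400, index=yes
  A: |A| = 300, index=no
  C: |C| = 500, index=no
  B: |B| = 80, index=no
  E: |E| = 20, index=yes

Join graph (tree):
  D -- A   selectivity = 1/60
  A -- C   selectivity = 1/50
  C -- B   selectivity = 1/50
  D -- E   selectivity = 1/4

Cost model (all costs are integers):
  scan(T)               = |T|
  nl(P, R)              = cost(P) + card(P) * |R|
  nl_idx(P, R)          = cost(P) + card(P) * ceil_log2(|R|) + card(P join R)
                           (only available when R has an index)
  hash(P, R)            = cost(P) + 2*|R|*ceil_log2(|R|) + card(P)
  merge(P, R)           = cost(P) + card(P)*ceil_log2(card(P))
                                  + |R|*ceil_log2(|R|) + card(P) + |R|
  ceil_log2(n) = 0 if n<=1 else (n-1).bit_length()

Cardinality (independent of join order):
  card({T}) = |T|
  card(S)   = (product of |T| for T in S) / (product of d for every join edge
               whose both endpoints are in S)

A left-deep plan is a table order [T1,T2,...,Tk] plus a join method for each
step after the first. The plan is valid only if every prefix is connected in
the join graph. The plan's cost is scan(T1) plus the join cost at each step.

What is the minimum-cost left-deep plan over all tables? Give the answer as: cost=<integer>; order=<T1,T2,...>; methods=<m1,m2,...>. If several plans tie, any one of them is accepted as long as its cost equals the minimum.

Selinger DP (subsets sized 1..n):
  {D}: scan cost=400, card=400
  {A}: scan cost=300, card=300
  {C}: scan cost=500, card=500
  {B}: scan cost=80, card=80
  {E}: scan cost=20, card=20
  {AD}: card=2000; try (D,nl_idx)→5000, (A,hash)→6200, (D,merge)→7300, (A,merge)→7400, (D,hash)→7800, (D,nl)→120300 …(+1); best=5000 via (D,nl_idx)
  {DE}: card=2000; try (E,hash)→1000, (D,nl_idx)→2200, (D,merge)→4140, (E,nl_idx)→4400, (E,merge)→4520, (D,hash)→7240 …(+2); best=1000 via (E,hash)
  {AC}: card=3000; try (A,hash)→6400, (C,merge)→8300, (A,merge)→8500, (C,hash)→9600, (C,nl)→150300, (A,nl)→150500; best=6400 via (A,hash)
  {BC}: card=800; try (B,hash)→2120, (C,merge)→5720, (B,merge)→6140, (C,hash)→9160, (C,nl)→40080, (B,nl)→40500; best=2120 via (B,hash)
  {ACD}: card=20000; try (C,hash)→16000, (D,hash)→16600, (C,merge)→34000, (D,merge)→49400, (D,nl_idx)→53400, (C,nl)→1005000 …(+1); best=16000 via (C,hash)
  {ADE}: card=10000; try (E,hash)→7200, (A,hash)→8400, (E,nl_idx)→25000, (A,merge)→28000, (E,merge)→29120, (E,nl)→45000 …(+1); best=7200 via (E,hash)
  {ABC}: card=4800; try (A,hash)→8320, (B,hash)→10520, (A,merge)→13920, (B,merge)→46040, (A,nl)→242120, (B,nl)→246400; best=8320 via (A,hash)
  {ABCD}: card=32000; try (D,hash)→20320, (B,hash)→37120, (D,merge)→79520, (D,nl_idx)→83520, (B,merge)→336640, (B,nl)→1616000 …(+1); best=20320 via (D,hash)
  {ACDE}: card=100000; try (C,hash)→26200, (E,hash)→36200, (C,merge)→162200, (E,nl_idx)→216000, (E,merge)→336120, (E,nl)→416000 …(+1); best=26200 via (C,hash)
  {ABCDE}: card=160000; try (E,hash)→52520, (B,hash)→127320, (E,nl_idx)→340320, (E,merge)→532440, (E,nl)→660320, (B,merge)→1826840 …(+1); best=52520 via (E,hash)

cost=52520; order=C,B,A,D,E; methods=hash,hash,hash,hash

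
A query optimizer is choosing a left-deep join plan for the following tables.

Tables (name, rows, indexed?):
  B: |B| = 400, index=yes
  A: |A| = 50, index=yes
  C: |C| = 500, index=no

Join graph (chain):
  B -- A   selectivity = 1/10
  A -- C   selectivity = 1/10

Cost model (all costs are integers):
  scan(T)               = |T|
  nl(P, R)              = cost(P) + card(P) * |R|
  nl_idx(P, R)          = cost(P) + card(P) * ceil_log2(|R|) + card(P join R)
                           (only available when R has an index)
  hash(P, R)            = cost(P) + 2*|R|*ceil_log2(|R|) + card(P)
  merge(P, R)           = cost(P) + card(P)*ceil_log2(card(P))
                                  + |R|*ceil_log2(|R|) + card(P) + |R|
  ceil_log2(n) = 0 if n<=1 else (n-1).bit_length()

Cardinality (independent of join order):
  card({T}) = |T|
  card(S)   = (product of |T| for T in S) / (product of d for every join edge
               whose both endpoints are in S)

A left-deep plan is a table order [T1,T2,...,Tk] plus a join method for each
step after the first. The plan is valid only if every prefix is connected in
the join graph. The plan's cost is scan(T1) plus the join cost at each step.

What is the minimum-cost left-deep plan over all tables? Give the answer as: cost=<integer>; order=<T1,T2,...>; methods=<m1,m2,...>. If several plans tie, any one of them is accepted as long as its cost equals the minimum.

cost=11300; order=C,A,B; methods=hash,hash

Selinger DP (subsets sized 1..n):
  {B}: scan cost=400, card=400
  {A}: scan cost=50, card=50
  {C}: scan cost=500, card=500
  {AB}: card=2000; try (A,hash)→1400, (B,nl_idx)→2500, (B,merge)→4400, (A,merge)→4750, (A,nl_idx)→4800, (B,hash)→7300 …(+2); best=1400 via (A,hash)
  {AC}: card=2500; try (A,hash)→1600, (C,merge)→5400, (A,merge)→5850, (A,nl_idx)→6000, (C,hash)→9100, (C,nl)→25050 …(+1); best=1600 via (A,hash)
  {ABC}: card=100000; try (B,hash)→11300, (C,hash)→12400, (C,merge)→30400, (B,merge)→38100, (B,nl_idx)→124100, (C,nl)→1001400 …(+1); best=11300 via (B,hash)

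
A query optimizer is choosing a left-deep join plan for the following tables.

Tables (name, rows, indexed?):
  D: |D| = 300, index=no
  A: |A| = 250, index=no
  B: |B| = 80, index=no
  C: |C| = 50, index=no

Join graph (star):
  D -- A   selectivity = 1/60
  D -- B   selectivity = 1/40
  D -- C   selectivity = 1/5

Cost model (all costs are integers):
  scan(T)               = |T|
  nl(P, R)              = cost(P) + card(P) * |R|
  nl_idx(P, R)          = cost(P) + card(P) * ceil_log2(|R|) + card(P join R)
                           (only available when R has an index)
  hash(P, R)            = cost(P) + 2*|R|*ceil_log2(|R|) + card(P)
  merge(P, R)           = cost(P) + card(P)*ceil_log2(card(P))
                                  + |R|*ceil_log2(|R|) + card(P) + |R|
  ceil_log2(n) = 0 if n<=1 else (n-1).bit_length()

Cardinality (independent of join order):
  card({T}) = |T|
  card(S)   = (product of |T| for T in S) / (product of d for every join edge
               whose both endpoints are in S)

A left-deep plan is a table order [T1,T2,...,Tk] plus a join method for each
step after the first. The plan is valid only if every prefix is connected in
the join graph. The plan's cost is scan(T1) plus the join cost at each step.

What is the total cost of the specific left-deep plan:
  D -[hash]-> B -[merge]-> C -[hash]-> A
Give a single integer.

18670

step 1: scan D: cost=300, card=300
step 2: join B via hash
    card(P join B) = 300*80/(40) = 600
    cost = 300 + 2*80*7 + 300 = 1720
step 3: join C via merge
    card(P join C) = 600*50/(5) = 6000
    cost = 1720 + 600*10 + 50*6 + 600 + 50 = 8670
step 4: join A via hash
    card(P join A) = 6000*250/(60) = 25000
    cost = 8670 + 2*250*8 + 6000 = 18670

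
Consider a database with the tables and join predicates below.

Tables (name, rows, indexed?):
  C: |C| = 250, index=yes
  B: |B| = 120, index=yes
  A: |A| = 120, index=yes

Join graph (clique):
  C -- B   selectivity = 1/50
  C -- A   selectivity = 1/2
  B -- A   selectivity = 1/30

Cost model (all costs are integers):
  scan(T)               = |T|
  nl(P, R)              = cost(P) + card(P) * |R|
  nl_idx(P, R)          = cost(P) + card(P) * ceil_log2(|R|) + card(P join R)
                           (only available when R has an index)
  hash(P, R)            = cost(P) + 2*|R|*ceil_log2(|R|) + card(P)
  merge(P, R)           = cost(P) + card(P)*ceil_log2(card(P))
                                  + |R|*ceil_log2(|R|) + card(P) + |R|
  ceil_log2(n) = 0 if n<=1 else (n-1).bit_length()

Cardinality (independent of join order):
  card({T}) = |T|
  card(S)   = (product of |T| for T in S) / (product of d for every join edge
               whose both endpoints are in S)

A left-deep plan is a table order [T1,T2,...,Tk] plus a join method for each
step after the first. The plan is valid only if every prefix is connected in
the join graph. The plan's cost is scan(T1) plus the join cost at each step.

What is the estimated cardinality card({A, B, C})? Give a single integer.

Tables in S: A(120), B(120), C(250)
Edges inside S: C-B(d=50), C-A(d=2), B-A(d=30)
numerator = 120 * 120 * 250 = 3600000
denominator = 50 * 2 * 30 = 3000
card(S) = 3600000 / 3000 = 1200

1200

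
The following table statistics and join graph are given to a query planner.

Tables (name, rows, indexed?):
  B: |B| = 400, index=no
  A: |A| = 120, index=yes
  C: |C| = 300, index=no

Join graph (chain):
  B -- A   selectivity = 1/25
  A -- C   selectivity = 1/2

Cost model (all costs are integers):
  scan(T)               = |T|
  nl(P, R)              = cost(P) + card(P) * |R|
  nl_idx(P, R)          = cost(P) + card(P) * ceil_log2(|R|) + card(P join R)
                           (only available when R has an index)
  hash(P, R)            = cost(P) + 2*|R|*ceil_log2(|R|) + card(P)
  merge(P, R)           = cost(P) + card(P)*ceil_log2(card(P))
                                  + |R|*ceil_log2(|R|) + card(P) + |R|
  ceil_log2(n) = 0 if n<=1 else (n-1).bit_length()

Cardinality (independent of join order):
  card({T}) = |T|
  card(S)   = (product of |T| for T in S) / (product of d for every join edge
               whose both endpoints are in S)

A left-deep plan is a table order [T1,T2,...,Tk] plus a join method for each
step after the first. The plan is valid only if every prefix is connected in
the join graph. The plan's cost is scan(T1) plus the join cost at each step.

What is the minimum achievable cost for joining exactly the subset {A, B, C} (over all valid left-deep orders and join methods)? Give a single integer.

Selinger DP over subsets of {A,B,C}:
  {B}: scan cost=400, card=400
  {A}: scan cost=120, card=120
  {C}: scan cost=300, card=300
  {AB}: card=1920; try (A,hash)→2480, (B,merge)→5080, (A,nl_idx)→5120, (A,merge)→5360, (B,hash)→7440, (B,nl)→48120 …(+1); best=2480 via (A,hash)
  {AC}: card=18000; try (A,hash)→2280, (C,merge)→4080, (A,merge)→4260, (C,hash)→5640, (A,nl_idx)→20400, (C,nl)→36120 …(+1); best=2280 via (A,hash)
  {ABC}: card=288000; try (C,hash)→9800, (B,hash)→27480, (C,merge)→28520, (B,merge)→294280, (C,nl)→578480, (B,nl)→7202280; best=9800 via (C,hash)

9800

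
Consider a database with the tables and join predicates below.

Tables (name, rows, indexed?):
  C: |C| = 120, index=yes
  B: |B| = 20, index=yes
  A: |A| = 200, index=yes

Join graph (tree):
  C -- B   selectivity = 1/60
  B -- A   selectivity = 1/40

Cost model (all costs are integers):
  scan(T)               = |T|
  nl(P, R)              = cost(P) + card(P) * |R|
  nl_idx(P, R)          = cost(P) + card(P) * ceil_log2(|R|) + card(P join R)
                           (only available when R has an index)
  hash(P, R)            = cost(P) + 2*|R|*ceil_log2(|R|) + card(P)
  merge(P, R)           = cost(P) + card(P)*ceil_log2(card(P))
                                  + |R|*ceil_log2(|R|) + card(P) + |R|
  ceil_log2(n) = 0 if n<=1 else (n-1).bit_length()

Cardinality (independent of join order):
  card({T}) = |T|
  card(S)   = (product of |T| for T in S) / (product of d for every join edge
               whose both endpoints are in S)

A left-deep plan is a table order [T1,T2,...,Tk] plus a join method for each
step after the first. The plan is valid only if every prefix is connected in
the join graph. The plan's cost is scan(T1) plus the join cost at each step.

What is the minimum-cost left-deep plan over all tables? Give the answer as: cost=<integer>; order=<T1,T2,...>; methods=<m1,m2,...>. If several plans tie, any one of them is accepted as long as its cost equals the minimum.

cost=720; order=B,C,A; methods=nl_idx,nl_idx

Selinger DP (subsets sized 1..n):
  {C}: scan cost=120, card=120
  {B}: scan cost=20, card=20
  {A}: scan cost=200, card=200
  {BC}: card=40; try (C,nl_idx)→200, (B,hash)→440, (B,nl_idx)→760, (C,merge)→1100, (B,merge)→1200, (C,hash)→1720 …(+2); best=200 via (C,nl_idx)
  {AB}: card=100; try (A,nl_idx)→280, (B,hash)→600, (B,nl_idx)→1300, (A,merge)→1940, (B,merge)→2120, (A,hash)→3240 …(+2); best=280 via (A,nl_idx)
  {ABC}: card=200; try (A,nl_idx)→720, (C,nl_idx)→1180, (C,merge)→2040, (C,hash)→2060, (A,merge)→2280, (A,hash)→3440 …(+2); best=720 via (A,nl_idx)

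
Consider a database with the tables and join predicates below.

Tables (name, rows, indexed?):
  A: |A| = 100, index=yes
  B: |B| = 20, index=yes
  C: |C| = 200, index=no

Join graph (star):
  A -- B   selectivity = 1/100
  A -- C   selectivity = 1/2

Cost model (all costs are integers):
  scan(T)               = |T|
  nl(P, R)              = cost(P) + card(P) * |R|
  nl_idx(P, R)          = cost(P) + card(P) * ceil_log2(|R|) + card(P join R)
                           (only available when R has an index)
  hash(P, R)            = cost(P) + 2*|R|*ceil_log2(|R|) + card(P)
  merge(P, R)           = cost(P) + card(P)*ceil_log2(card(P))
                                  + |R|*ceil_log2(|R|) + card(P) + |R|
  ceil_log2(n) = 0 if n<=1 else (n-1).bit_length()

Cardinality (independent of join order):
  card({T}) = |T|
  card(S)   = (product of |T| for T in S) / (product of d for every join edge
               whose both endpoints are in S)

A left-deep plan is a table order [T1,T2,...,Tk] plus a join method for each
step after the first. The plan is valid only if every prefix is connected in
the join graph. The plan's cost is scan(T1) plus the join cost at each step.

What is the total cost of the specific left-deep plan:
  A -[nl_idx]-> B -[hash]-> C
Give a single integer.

3840

step 1: scan A: cost=100, card=100
step 2: join B via nl_idx
    card(P join B) = 100*20/(100) = 20
    cost = 100 + 100*5 + 20 = 620
step 3: join C via hash
    card(P join C) = 20*200/(2) = 2000
    cost = 620 + 2*200*8 + 20 = 3840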